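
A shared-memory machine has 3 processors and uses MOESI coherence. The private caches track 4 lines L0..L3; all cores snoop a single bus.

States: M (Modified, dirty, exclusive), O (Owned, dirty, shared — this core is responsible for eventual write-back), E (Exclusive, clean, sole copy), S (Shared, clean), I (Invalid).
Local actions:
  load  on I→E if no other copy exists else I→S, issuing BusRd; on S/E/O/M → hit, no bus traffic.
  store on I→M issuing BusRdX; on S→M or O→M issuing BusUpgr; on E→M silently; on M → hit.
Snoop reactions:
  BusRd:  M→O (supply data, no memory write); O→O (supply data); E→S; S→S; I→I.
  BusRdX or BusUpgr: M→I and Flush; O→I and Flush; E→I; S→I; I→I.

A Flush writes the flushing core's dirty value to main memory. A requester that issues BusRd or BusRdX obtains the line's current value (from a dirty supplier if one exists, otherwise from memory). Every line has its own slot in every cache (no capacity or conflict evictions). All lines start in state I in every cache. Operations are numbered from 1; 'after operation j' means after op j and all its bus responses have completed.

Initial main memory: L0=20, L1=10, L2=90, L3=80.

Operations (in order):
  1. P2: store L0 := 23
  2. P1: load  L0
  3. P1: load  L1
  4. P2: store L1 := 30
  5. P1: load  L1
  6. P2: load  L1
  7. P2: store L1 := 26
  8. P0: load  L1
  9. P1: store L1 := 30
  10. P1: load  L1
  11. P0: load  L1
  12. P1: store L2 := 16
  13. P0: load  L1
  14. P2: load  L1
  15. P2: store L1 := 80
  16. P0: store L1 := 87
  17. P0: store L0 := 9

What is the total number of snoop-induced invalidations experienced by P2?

  op1 P2: store L0 := 23 → I/I/M on L0; bus BusRdX; mem=20
  op2 P1: load  L0 → I/S/O on L0; bus BusRd; mem=20
  op3 P1: load  L1 → I/E/I on L1; bus BusRd; mem=10
  op4 P2: store L1 := 30 → I/I/M on L1; bus BusRdX; mem=10
  op5 P1: load  L1 → I/S/O on L1; bus BusRd; mem=10
  op6 P2: load  L1 → I/S/O on L1; bus (none); mem=10
  op7 P2: store L1 := 26 → I/I/M on L1; bus BusUpgr; mem=10
  op8 P0: load  L1 → S/I/O on L1; bus BusRd; mem=10
  op9 P1: store L1 := 30 → I/M/I on L1; bus BusRdX Flush; mem=26
  op10 P1: load  L1 → I/M/I on L1; bus (none); mem=26
  op11 P0: load  L1 → S/O/I on L1; bus BusRd; mem=26
  op12 P1: store L2 := 16 → I/M/I on L2; bus BusRdX; mem=90
  op13 P0: load  L1 → S/O/I on L1; bus (none); mem=26
  op14 P2: load  L1 → S/O/S on L1; bus BusRd; mem=26
  op15 P2: store L1 := 80 → I/I/M on L1; bus BusUpgr Flush; mem=30
  op16 P0: store L1 := 87 → M/I/I on L1; bus BusRdX Flush; mem=80
  op17 P0: store L0 := 9 → M/I/I on L0; bus BusRdX Flush; mem=23

invalidations = 3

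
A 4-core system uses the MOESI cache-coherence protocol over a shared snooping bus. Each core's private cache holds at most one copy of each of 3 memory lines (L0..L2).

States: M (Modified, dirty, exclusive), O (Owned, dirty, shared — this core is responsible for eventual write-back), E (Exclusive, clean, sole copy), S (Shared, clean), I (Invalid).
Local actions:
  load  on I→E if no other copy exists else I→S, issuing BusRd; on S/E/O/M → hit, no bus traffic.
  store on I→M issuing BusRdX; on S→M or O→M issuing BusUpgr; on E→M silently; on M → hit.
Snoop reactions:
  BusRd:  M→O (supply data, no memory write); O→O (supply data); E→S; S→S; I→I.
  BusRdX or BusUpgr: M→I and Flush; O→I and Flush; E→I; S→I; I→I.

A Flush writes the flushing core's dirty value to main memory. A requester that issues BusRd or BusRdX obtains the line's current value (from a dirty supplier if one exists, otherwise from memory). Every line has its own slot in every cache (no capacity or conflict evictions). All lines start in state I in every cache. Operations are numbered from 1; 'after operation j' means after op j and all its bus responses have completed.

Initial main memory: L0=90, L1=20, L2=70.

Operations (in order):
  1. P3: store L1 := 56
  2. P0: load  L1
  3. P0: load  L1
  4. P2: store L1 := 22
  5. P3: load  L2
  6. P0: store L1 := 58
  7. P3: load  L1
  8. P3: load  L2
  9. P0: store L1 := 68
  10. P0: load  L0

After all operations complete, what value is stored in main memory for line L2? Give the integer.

1. P3: store L1 := 56  bus=[BusRdX]  L1: P0=I P1=I P2=I P3=M  mem[L1]=20
2. P0: load  L1  bus=[BusRd]  L1: P0=S P1=I P2=I P3=O  mem[L1]=20
3. P0: load  L1  bus=[-]  L1: P0=S P1=I P2=I P3=O  mem[L1]=20
4. P2: store L1 := 22  bus=[BusRdX,Flush]  L1: P0=I P1=I P2=M P3=I  mem[L1]=56
5. P3: load  L2  bus=[BusRd]  L2: P0=I P1=I P2=I P3=E  mem[L2]=70
6. P0: store L1 := 58  bus=[BusRdX,Flush]  L1: P0=M P1=I P2=I P3=I  mem[L1]=22
7. P3: load  L1  bus=[BusRd]  L1: P0=O P1=I P2=I P3=S  mem[L1]=22
8. P3: load  L2  bus=[-]  L2: P0=I P1=I P2=I P3=E  mem[L2]=70
9. P0: store L1 := 68  bus=[BusUpgr]  L1: P0=M P1=I P2=I P3=I  mem[L1]=22
10. P0: load  L0  bus=[BusRd]  L0: P0=E P1=I P2=I P3=I  mem[L0]=90

memory[L2] = 70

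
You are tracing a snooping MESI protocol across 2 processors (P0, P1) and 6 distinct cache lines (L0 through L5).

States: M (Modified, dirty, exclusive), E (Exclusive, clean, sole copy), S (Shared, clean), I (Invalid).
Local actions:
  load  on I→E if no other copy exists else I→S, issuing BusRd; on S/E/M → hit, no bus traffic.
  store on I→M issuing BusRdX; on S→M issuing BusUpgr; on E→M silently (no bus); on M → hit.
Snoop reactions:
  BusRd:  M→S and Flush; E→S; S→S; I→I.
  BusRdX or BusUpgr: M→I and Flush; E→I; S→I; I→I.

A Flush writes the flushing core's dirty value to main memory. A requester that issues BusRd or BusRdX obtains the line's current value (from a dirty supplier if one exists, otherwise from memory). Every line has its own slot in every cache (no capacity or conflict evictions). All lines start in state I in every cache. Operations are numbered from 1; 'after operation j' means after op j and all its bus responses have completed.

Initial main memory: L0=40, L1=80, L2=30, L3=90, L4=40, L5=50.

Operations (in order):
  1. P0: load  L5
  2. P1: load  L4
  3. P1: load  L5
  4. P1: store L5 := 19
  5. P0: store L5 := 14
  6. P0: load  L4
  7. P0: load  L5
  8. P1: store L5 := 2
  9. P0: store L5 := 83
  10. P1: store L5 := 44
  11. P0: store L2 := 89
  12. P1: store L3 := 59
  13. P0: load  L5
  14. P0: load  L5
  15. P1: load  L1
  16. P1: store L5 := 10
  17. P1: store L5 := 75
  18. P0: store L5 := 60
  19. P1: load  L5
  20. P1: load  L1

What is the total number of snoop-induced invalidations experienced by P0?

[1] P0: load  L5 | P0:E(50), P1:I | bus: BusRd
[2] P1: load  L4 | P0:I, P1:E(40) | bus: BusRd
[3] P1: load  L5 | P0:S(50), P1:S(50) | bus: BusRd
[4] P1: store L5 := 19 | P0:I, P1:M(19) | bus: BusUpgr
[5] P0: store L5 := 14 | P0:M(14), P1:I | bus: BusRdX,Flush
[6] P0: load  L4 | P0:S(40), P1:S(40) | bus: BusRd
[7] P0: load  L5 | P0:M(14), P1:I | bus: none
[8] P1: store L5 := 2 | P0:I, P1:M(2) | bus: BusRdX,Flush
[9] P0: store L5 := 83 | P0:M(83), P1:I | bus: BusRdX,Flush
[10] P1: store L5 := 44 | P0:I, P1:M(44) | bus: BusRdX,Flush
[11] P0: store L2 := 89 | P0:M(89), P1:I | bus: BusRdX
[12] P1: store L3 := 59 | P0:I, P1:M(59) | bus: BusRdX
[13] P0: load  L5 | P0:S(44), P1:S(44) | bus: BusRd,Flush
[14] P0: load  L5 | P0:S(44), P1:S(44) | bus: none
[15] P1: load  L1 | P0:I, P1:E(80) | bus: BusRd
[16] P1: store L5 := 10 | P0:I, P1:M(10) | bus: BusUpgr
[17] P1: store L5 := 75 | P0:I, P1:M(75) | bus: none
[18] P0: store L5 := 60 | P0:M(60), P1:I | bus: BusRdX,Flush
[19] P1: load  L5 | P0:S(60), P1:S(60) | bus: BusRd,Flush
[20] P1: load  L1 | P0:I, P1:E(80) | bus: none

invalidations = 4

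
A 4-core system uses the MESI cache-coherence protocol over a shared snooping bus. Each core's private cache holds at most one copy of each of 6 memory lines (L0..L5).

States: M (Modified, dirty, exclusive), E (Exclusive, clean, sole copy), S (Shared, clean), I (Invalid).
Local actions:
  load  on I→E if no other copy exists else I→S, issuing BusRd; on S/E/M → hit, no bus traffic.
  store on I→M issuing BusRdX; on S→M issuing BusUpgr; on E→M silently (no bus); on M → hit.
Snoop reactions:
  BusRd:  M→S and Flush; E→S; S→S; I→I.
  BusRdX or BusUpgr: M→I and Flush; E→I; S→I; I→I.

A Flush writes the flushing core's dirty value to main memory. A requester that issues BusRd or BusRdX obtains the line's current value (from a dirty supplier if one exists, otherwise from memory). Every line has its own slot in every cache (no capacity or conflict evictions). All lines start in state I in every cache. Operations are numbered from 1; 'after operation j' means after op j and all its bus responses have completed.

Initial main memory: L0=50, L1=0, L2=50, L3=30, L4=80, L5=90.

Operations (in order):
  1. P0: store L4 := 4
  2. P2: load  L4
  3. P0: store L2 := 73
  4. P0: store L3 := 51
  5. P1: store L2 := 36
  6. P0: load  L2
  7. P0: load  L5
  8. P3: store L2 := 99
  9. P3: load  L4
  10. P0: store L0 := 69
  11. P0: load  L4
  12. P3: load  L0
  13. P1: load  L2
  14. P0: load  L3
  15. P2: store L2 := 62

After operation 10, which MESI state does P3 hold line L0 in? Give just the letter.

step 1: P0: store L4 := 4  ⟶  MIII  (L4)  txn=BusRdX  M[L4]=80
step 2: P2: load  L4  ⟶  SISI  (L4)  txn=BusRd+Flush  M[L4]=4
step 3: P0: store L2 := 73  ⟶  MIII  (L2)  txn=BusRdX  M[L2]=50
step 4: P0: store L3 := 51  ⟶  MIII  (L3)  txn=BusRdX  M[L3]=30
step 5: P1: store L2 := 36  ⟶  IMII  (L2)  txn=BusRdX+Flush  M[L2]=73
step 6: P0: load  L2  ⟶  SSII  (L2)  txn=BusRd+Flush  M[L2]=36
step 7: P0: load  L5  ⟶  EIII  (L5)  txn=BusRd  M[L5]=90
step 8: P3: store L2 := 99  ⟶  IIIM  (L2)  txn=BusRdX  M[L2]=36
step 9: P3: load  L4  ⟶  SISS  (L4)  txn=BusRd  M[L4]=4
step 10: P0: store L0 := 69  ⟶  MIII  (L0)  txn=BusRdX  M[L0]=50
step 11: P0: load  L4  ⟶  SISS  (L4)  txn=∅  M[L4]=4
step 12: P3: load  L0  ⟶  SIIS  (L0)  txn=BusRd+Flush  M[L0]=69
step 13: P1: load  L2  ⟶  ISIS  (L2)  txn=BusRd+Flush  M[L2]=99
step 14: P0: load  L3  ⟶  MIII  (L3)  txn=∅  M[L3]=30
step 15: P2: store L2 := 62  ⟶  IIMI  (L2)  txn=BusRdX  M[L2]=99

state = I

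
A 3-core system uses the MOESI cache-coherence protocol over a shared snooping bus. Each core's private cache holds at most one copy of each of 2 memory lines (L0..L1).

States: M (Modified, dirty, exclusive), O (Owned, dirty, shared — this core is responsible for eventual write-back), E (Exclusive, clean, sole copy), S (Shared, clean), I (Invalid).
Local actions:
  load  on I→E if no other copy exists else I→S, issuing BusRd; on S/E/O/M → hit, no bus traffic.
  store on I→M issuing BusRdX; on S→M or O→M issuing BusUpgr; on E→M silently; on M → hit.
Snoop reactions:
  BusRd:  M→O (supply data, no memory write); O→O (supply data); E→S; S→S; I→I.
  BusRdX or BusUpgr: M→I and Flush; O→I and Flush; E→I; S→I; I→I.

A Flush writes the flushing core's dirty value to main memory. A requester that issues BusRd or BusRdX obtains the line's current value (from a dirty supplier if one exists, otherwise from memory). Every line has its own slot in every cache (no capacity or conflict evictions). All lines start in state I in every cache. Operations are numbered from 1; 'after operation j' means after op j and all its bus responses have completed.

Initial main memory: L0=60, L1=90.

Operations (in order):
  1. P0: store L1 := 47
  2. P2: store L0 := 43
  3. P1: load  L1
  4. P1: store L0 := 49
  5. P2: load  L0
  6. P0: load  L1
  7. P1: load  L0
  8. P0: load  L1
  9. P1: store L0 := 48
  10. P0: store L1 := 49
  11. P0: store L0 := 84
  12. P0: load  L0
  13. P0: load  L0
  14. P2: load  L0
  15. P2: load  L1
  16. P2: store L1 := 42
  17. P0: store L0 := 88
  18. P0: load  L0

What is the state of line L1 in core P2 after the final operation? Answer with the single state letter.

1. P0: store L1 := 47  bus=[BusRdX]  L1: P0=M P1=I P2=I  mem[L1]=90
2. P2: store L0 := 43  bus=[BusRdX]  L0: P0=I P1=I P2=M  mem[L0]=60
3. P1: load  L1  bus=[BusRd]  L1: P0=O P1=S P2=I  mem[L1]=90
4. P1: store L0 := 49  bus=[BusRdX,Flush]  L0: P0=I P1=M P2=I  mem[L0]=43
5. P2: load  L0  bus=[BusRd]  L0: P0=I P1=O P2=S  mem[L0]=43
6. P0: load  L1  bus=[-]  L1: P0=O P1=S P2=I  mem[L1]=90
7. P1: load  L0  bus=[-]  L0: P0=I P1=O P2=S  mem[L0]=43
8. P0: load  L1  bus=[-]  L1: P0=O P1=S P2=I  mem[L1]=90
9. P1: store L0 := 48  bus=[BusUpgr]  L0: P0=I P1=M P2=I  mem[L0]=43
10. P0: store L1 := 49  bus=[BusUpgr]  L1: P0=M P1=I P2=I  mem[L1]=90
11. P0: store L0 := 84  bus=[BusRdX,Flush]  L0: P0=M P1=I P2=I  mem[L0]=48
12. P0: load  L0  bus=[-]  L0: P0=M P1=I P2=I  mem[L0]=48
13. P0: load  L0  bus=[-]  L0: P0=M P1=I P2=I  mem[L0]=48
14. P2: load  L0  bus=[BusRd]  L0: P0=O P1=I P2=S  mem[L0]=48
15. P2: load  L1  bus=[BusRd]  L1: P0=O P1=I P2=S  mem[L1]=90
16. P2: store L1 := 42  bus=[BusUpgr,Flush]  L1: P0=I P1=I P2=M  mem[L1]=49
17. P0: store L0 := 88  bus=[BusUpgr]  L0: P0=M P1=I P2=I  mem[L0]=48
18. P0: load  L0  bus=[-]  L0: P0=M P1=I P2=I  mem[L0]=48

state = M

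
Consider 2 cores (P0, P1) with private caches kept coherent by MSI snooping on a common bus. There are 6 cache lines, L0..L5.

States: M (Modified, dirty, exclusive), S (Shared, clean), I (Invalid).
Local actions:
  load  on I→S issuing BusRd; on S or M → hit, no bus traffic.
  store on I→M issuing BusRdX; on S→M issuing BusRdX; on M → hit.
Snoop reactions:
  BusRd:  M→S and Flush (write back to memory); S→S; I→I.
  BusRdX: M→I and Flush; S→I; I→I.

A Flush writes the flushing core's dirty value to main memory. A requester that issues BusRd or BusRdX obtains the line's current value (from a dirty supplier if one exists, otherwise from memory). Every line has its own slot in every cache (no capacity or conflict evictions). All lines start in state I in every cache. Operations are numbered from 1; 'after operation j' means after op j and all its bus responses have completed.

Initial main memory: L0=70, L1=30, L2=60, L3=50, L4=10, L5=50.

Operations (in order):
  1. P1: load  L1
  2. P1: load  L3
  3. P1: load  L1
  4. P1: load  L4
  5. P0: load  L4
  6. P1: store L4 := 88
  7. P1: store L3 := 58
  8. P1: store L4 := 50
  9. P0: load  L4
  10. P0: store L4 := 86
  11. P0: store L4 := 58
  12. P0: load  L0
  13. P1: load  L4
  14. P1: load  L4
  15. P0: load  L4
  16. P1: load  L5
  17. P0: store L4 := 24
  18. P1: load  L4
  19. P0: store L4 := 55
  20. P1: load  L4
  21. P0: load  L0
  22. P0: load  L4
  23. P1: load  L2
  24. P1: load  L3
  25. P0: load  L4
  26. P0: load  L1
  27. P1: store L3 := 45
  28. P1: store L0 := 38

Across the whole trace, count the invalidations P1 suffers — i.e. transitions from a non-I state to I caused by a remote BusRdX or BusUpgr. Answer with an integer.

invalidations = 3

step 1: P1: load  L1  ⟶  IS  (L1)  txn=BusRd  M[L1]=30
step 2: P1: load  L3  ⟶  IS  (L3)  txn=BusRd  M[L3]=50
step 3: P1: load  L1  ⟶  IS  (L1)  txn=∅  M[L1]=30
step 4: P1: load  L4  ⟶  IS  (L4)  txn=BusRd  M[L4]=10
step 5: P0: load  L4  ⟶  SS  (L4)  txn=BusRd  M[L4]=10
step 6: P1: store L4 := 88  ⟶  IM  (L4)  txn=BusRdX  M[L4]=10
step 7: P1: store L3 := 58  ⟶  IM  (L3)  txn=BusRdX  M[L3]=50
step 8: P1: store L4 := 50  ⟶  IM  (L4)  txn=∅  M[L4]=10
step 9: P0: load  L4  ⟶  SS  (L4)  txn=BusRd+Flush  M[L4]=50
step 10: P0: store L4 := 86  ⟶  MI  (L4)  txn=BusRdX  M[L4]=50
step 11: P0: store L4 := 58  ⟶  MI  (L4)  txn=∅  M[L4]=50
step 12: P0: load  L0  ⟶  SI  (L0)  txn=BusRd  M[L0]=70
step 13: P1: load  L4  ⟶  SS  (L4)  txn=BusRd+Flush  M[L4]=58
step 14: P1: load  L4  ⟶  SS  (L4)  txn=∅  M[L4]=58
step 15: P0: load  L4  ⟶  SS  (L4)  txn=∅  M[L4]=58
step 16: P1: load  L5  ⟶  IS  (L5)  txn=BusRd  M[L5]=50
step 17: P0: store L4 := 24  ⟶  MI  (L4)  txn=BusRdX  M[L4]=58
step 18: P1: load  L4  ⟶  SS  (L4)  txn=BusRd+Flush  M[L4]=24
step 19: P0: store L4 := 55  ⟶  MI  (L4)  txn=BusRdX  M[L4]=24
step 20: P1: load  L4  ⟶  SS  (L4)  txn=BusRd+Flush  M[L4]=55
step 21: P0: load  L0  ⟶  SI  (L0)  txn=∅  M[L0]=70
step 22: P0: load  L4  ⟶  SS  (L4)  txn=∅  M[L4]=55
step 23: P1: load  L2  ⟶  IS  (L2)  txn=BusRd  M[L2]=60
step 24: P1: load  L3  ⟶  IM  (L3)  txn=∅  M[L3]=50
step 25: P0: load  L4  ⟶  SS  (L4)  txn=∅  M[L4]=55
step 26: P0: load  L1  ⟶  SS  (L1)  txn=BusRd  M[L1]=30
step 27: P1: store L3 := 45  ⟶  IM  (L3)  txn=∅  M[L3]=50
step 28: P1: store L0 := 38  ⟶  IM  (L0)  txn=BusRdX  M[L0]=70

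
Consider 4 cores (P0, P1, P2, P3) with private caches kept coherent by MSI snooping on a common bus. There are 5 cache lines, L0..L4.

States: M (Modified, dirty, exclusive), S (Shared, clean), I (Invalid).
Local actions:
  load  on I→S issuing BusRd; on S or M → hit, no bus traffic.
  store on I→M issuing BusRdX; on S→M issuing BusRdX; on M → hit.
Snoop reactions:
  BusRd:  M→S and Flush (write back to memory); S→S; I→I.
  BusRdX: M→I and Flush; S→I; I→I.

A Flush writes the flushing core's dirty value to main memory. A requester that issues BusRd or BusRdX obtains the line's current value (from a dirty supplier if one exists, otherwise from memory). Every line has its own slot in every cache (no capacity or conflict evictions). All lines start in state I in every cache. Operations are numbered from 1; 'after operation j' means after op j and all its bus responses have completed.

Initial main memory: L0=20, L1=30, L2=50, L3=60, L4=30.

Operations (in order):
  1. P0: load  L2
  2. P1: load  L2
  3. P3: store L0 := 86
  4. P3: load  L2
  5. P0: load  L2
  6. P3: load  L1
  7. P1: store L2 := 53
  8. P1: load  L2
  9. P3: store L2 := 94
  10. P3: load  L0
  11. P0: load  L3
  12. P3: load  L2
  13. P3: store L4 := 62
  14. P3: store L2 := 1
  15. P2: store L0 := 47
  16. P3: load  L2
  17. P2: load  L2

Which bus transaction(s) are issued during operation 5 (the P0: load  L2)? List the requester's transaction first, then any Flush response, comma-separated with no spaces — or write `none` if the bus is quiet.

bus = none

[1] P0: load  L2 | P0:S(50), P1:I, P2:I, P3:I | bus: BusRd
[2] P1: load  L2 | P0:S(50), P1:S(50), P2:I, P3:I | bus: BusRd
[3] P3: store L0 := 86 | P0:I, P1:I, P2:I, P3:M(86) | bus: BusRdX
[4] P3: load  L2 | P0:S(50), P1:S(50), P2:I, P3:S(50) | bus: BusRd
[5] P0: load  L2 | P0:S(50), P1:S(50), P2:I, P3:S(50) | bus: none
[6] P3: load  L1 | P0:I, P1:I, P2:I, P3:S(30) | bus: BusRd
[7] P1: store L2 := 53 | P0:I, P1:M(53), P2:I, P3:I | bus: BusRdX
[8] P1: load  L2 | P0:I, P1:M(53), P2:I, P3:I | bus: none
[9] P3: store L2 := 94 | P0:I, P1:I, P2:I, P3:M(94) | bus: BusRdX,Flush
[10] P3: load  L0 | P0:I, P1:I, P2:I, P3:M(86) | bus: none
[11] P0: load  L3 | P0:S(60), P1:I, P2:I, P3:I | bus: BusRd
[12] P3: load  L2 | P0:I, P1:I, P2:I, P3:M(94) | bus: none
[13] P3: store L4 := 62 | P0:I, P1:I, P2:I, P3:M(62) | bus: BusRdX
[14] P3: store L2 := 1 | P0:I, P1:I, P2:I, P3:M(1) | bus: none
[15] P2: store L0 := 47 | P0:I, P1:I, P2:M(47), P3:I | bus: BusRdX,Flush
[16] P3: load  L2 | P0:I, P1:I, P2:I, P3:M(1) | bus: none
[17] P2: load  L2 | P0:I, P1:I, P2:S(1), P3:S(1) | bus: BusRd,Flush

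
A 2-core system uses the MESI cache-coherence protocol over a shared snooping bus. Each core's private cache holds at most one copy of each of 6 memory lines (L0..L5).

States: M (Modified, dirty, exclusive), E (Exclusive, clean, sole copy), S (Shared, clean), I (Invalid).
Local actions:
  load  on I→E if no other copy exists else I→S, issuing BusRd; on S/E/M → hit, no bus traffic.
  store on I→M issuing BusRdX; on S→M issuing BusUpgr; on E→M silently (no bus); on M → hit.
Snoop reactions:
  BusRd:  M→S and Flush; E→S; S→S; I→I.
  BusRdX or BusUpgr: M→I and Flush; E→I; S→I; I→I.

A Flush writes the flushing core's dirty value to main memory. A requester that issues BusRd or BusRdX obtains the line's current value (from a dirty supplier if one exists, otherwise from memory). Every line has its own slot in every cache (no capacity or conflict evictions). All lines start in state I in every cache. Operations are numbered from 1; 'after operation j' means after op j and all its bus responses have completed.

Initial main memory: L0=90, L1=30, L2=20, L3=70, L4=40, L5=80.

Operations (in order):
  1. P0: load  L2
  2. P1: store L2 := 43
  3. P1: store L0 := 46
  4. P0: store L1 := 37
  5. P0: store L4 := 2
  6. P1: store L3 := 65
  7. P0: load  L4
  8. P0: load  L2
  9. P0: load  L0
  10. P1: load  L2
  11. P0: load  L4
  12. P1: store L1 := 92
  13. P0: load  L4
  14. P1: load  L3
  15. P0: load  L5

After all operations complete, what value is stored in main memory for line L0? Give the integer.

memory[L0] = 46

[1] P0: load  L2 | P0:E(20), P1:I | bus: BusRd
[2] P1: store L2 := 43 | P0:I, P1:M(43) | bus: BusRdX
[3] P1: store L0 := 46 | P0:I, P1:M(46) | bus: BusRdX
[4] P0: store L1 := 37 | P0:M(37), P1:I | bus: BusRdX
[5] P0: store L4 := 2 | P0:M(2), P1:I | bus: BusRdX
[6] P1: store L3 := 65 | P0:I, P1:M(65) | bus: BusRdX
[7] P0: load  L4 | P0:M(2), P1:I | bus: none
[8] P0: load  L2 | P0:S(43), P1:S(43) | bus: BusRd,Flush
[9] P0: load  L0 | P0:S(46), P1:S(46) | bus: BusRd,Flush
[10] P1: load  L2 | P0:S(43), P1:S(43) | bus: none
[11] P0: load  L4 | P0:M(2), P1:I | bus: none
[12] P1: store L1 := 92 | P0:I, P1:M(92) | bus: BusRdX,Flush
[13] P0: load  L4 | P0:M(2), P1:I | bus: none
[14] P1: load  L3 | P0:I, P1:M(65) | bus: none
[15] P0: load  L5 | P0:E(80), P1:I | bus: BusRd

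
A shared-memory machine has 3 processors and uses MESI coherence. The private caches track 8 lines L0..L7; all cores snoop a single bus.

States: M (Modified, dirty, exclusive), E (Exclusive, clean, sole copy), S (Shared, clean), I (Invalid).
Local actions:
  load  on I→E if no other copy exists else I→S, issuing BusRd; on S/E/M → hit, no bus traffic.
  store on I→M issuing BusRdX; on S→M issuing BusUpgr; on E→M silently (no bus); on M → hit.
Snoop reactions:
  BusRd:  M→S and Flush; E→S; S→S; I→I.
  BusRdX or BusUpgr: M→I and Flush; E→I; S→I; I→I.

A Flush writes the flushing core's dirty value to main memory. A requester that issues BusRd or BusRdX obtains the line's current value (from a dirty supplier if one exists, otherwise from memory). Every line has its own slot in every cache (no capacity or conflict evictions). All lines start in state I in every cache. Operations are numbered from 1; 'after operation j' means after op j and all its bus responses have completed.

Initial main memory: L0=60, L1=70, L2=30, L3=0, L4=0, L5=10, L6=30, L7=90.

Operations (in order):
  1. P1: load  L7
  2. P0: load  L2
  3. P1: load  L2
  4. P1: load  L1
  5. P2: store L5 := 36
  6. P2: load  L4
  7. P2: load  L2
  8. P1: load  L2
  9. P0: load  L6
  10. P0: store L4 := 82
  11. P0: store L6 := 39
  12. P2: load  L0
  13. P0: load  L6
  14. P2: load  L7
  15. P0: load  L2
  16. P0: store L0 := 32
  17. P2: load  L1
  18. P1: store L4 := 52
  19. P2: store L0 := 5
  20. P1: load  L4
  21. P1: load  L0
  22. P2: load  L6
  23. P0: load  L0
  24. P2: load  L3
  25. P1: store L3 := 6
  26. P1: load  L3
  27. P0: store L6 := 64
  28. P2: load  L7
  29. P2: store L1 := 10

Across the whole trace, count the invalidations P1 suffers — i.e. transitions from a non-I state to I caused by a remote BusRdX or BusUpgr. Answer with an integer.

1. P1: load  L7  bus=[BusRd]  L7: P0=I P1=E P2=I  mem[L7]=90
2. P0: load  L2  bus=[BusRd]  L2: P0=E P1=I P2=I  mem[L2]=30
3. P1: load  L2  bus=[BusRd]  L2: P0=S P1=S P2=I  mem[L2]=30
4. P1: load  L1  bus=[BusRd]  L1: P0=I P1=E P2=I  mem[L1]=70
5. P2: store L5 := 36  bus=[BusRdX]  L5: P0=I P1=I P2=M  mem[L5]=10
6. P2: load  L4  bus=[BusRd]  L4: P0=I P1=I P2=E  mem[L4]=0
7. P2: load  L2  bus=[BusRd]  L2: P0=S P1=S P2=S  mem[L2]=30
8. P1: load  L2  bus=[-]  L2: P0=S P1=S P2=S  mem[L2]=30
9. P0: load  L6  bus=[BusRd]  L6: P0=E P1=I P2=I  mem[L6]=30
10. P0: store L4 := 82  bus=[BusRdX]  L4: P0=M P1=I P2=I  mem[L4]=0
11. P0: store L6 := 39  bus=[-]  L6: P0=M P1=I P2=I  mem[L6]=30
12. P2: load  L0  bus=[BusRd]  L0: P0=I P1=I P2=E  mem[L0]=60
13. P0: load  L6  bus=[-]  L6: P0=M P1=I P2=I  mem[L6]=30
14. P2: load  L7  bus=[BusRd]  L7: P0=I P1=S P2=S  mem[L7]=90
15. P0: load  L2  bus=[-]  L2: P0=S P1=S P2=S  mem[L2]=30
16. P0: store L0 := 32  bus=[BusRdX]  L0: P0=M P1=I P2=I  mem[L0]=60
17. P2: load  L1  bus=[BusRd]  L1: P0=I P1=S P2=S  mem[L1]=70
18. P1: store L4 := 52  bus=[BusRdX,Flush]  L4: P0=I P1=M P2=I  mem[L4]=82
19. P2: store L0 := 5  bus=[BusRdX,Flush]  L0: P0=I P1=I P2=M  mem[L0]=32
20. P1: load  L4  bus=[-]  L4: P0=I P1=M P2=I  mem[L4]=82
21. P1: load  L0  bus=[BusRd,Flush]  L0: P0=I P1=S P2=S  mem[L0]=5
22. P2: load  L6  bus=[BusRd,Flush]  L6: P0=S P1=I P2=S  mem[L6]=39
23. P0: load  L0  bus=[BusRd]  L0: P0=S P1=S P2=S  mem[L0]=5
24. P2: load  L3  bus=[BusRd]  L3: P0=I P1=I P2=E  mem[L3]=0
25. P1: store L3 := 6  bus=[BusRdX]  L3: P0=I P1=M P2=I  mem[L3]=0
26. P1: load  L3  bus=[-]  L3: P0=I P1=M P2=I  mem[L3]=0
27. P0: store L6 := 64  bus=[BusUpgr]  L6: P0=M P1=I P2=I  mem[L6]=39
28. P2: load  L7  bus=[-]  L7: P0=I P1=S P2=S  mem[L7]=90
29. P2: store L1 := 10  bus=[BusUpgr]  L1: P0=I P1=I P2=M  mem[L1]=70

invalidations = 1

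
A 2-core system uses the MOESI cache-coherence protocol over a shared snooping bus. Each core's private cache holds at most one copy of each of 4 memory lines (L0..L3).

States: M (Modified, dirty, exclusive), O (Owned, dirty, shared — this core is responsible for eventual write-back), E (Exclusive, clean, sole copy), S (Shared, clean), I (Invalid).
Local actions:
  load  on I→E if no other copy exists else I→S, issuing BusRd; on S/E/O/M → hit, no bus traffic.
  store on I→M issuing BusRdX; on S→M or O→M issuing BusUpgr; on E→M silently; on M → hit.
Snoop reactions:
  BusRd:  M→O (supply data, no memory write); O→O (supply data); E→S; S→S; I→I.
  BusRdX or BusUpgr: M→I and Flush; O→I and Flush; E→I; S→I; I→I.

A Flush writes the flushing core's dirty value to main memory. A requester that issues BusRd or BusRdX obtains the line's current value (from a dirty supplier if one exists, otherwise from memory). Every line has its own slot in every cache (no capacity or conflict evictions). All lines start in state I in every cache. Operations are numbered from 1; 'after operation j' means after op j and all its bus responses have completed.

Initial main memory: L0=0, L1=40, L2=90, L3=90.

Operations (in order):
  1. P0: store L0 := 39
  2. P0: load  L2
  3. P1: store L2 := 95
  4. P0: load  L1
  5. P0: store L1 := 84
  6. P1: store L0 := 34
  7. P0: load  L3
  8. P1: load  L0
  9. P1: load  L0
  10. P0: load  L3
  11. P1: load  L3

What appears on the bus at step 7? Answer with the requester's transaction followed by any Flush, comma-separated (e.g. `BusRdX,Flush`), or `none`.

step 1: P0: store L0 := 39  ⟶  MI  (L0)  txn=BusRdX  M[L0]=0
step 2: P0: load  L2  ⟶  EI  (L2)  txn=BusRd  M[L2]=90
step 3: P1: store L2 := 95  ⟶  IM  (L2)  txn=BusRdX  M[L2]=90
step 4: P0: load  L1  ⟶  EI  (L1)  txn=BusRd  M[L1]=40
step 5: P0: store L1 := 84  ⟶  MI  (L1)  txn=∅  M[L1]=40
step 6: P1: store L0 := 34  ⟶  IM  (L0)  txn=BusRdX+Flush  M[L0]=39
step 7: P0: load  L3  ⟶  EI  (L3)  txn=BusRd  M[L3]=90
step 8: P1: load  L0  ⟶  IM  (L0)  txn=∅  M[L0]=39
step 9: P1: load  L0  ⟶  IM  (L0)  txn=∅  M[L0]=39
step 10: P0: load  L3  ⟶  EI  (L3)  txn=∅  M[L3]=90
step 11: P1: load  L3  ⟶  SS  (L3)  txn=BusRd  M[L3]=90

bus = BusRd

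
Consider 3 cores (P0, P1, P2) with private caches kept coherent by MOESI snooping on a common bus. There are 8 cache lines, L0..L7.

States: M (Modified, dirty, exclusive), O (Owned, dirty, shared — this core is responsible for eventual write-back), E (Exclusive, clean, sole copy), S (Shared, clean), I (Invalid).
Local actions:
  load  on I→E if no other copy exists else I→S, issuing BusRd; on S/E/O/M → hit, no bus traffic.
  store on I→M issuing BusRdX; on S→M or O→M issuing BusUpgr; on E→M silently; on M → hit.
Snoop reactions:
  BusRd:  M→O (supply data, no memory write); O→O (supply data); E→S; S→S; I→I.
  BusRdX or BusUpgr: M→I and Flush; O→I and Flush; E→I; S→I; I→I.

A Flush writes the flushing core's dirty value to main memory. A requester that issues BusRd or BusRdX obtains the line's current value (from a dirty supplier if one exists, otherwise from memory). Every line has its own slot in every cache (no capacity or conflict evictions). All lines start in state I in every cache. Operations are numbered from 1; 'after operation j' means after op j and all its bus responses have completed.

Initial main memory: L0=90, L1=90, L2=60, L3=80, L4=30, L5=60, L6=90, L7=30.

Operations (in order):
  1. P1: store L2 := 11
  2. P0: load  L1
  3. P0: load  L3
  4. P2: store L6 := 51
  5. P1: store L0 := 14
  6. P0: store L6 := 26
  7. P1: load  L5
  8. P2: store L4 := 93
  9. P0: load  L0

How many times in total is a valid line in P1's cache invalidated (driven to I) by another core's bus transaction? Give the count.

step 1: P1: store L2 := 11  ⟶  IMI  (L2)  txn=BusRdX  M[L2]=60
step 2: P0: load  L1  ⟶  EII  (L1)  txn=BusRd  M[L1]=90
step 3: P0: load  L3  ⟶  EII  (L3)  txn=BusRd  M[L3]=80
step 4: P2: store L6 := 51  ⟶  IIM  (L6)  txn=BusRdX  M[L6]=90
step 5: P1: store L0 := 14  ⟶  IMI  (L0)  txn=BusRdX  M[L0]=90
step 6: P0: store L6 := 26  ⟶  MII  (L6)  txn=BusRdX+Flush  M[L6]=51
step 7: P1: load  L5  ⟶  IEI  (L5)  txn=BusRd  M[L5]=60
step 8: P2: store L4 := 93  ⟶  IIM  (L4)  txn=BusRdX  M[L4]=30
step 9: P0: load  L0  ⟶  SOI  (L0)  txn=BusRd  M[L0]=90

invalidations = 0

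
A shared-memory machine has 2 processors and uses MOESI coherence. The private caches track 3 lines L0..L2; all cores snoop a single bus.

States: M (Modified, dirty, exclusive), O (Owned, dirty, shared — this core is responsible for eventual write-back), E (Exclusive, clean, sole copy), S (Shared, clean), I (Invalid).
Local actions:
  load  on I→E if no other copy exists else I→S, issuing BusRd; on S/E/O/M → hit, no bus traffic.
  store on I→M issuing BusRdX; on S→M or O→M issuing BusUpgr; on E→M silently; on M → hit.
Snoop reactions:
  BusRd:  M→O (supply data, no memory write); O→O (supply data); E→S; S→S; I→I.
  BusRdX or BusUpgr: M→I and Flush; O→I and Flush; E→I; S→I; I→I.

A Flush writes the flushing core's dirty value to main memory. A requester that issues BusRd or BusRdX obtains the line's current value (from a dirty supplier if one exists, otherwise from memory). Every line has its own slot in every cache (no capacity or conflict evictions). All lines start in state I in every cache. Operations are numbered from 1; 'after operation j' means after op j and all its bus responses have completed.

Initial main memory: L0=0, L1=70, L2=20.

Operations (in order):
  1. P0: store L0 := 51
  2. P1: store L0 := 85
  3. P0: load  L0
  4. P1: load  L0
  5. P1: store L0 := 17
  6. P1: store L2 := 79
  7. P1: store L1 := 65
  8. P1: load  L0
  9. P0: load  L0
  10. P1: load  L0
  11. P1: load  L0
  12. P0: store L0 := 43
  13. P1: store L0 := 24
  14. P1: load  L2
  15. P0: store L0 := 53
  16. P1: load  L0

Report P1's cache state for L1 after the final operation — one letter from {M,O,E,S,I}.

state = M

  op1 P0: store L0 := 51 → M/I on L0; bus BusRdX; mem=0
  op2 P1: store L0 := 85 → I/M on L0; bus BusRdX Flush; mem=51
  op3 P0: load  L0 → S/O on L0; bus BusRd; mem=51
  op4 P1: load  L0 → S/O on L0; bus (none); mem=51
  op5 P1: store L0 := 17 → I/M on L0; bus BusUpgr; mem=51
  op6 P1: store L2 := 79 → I/M on L2; bus BusRdX; mem=20
  op7 P1: store L1 := 65 → I/M on L1; bus BusRdX; mem=70
  op8 P1: load  L0 → I/M on L0; bus (none); mem=51
  op9 P0: load  L0 → S/O on L0; bus BusRd; mem=51
  op10 P1: load  L0 → S/O on L0; bus (none); mem=51
  op11 P1: load  L0 → S/O on L0; bus (none); mem=51
  op12 P0: store L0 := 43 → M/I on L0; bus BusUpgr Flush; mem=17
  op13 P1: store L0 := 24 → I/M on L0; bus BusRdX Flush; mem=43
  op14 P1: load  L2 → I/M on L2; bus (none); mem=20
  op15 P0: store L0 := 53 → M/I on L0; bus BusRdX Flush; mem=24
  op16 P1: load  L0 → O/S on L0; bus BusRd; mem=24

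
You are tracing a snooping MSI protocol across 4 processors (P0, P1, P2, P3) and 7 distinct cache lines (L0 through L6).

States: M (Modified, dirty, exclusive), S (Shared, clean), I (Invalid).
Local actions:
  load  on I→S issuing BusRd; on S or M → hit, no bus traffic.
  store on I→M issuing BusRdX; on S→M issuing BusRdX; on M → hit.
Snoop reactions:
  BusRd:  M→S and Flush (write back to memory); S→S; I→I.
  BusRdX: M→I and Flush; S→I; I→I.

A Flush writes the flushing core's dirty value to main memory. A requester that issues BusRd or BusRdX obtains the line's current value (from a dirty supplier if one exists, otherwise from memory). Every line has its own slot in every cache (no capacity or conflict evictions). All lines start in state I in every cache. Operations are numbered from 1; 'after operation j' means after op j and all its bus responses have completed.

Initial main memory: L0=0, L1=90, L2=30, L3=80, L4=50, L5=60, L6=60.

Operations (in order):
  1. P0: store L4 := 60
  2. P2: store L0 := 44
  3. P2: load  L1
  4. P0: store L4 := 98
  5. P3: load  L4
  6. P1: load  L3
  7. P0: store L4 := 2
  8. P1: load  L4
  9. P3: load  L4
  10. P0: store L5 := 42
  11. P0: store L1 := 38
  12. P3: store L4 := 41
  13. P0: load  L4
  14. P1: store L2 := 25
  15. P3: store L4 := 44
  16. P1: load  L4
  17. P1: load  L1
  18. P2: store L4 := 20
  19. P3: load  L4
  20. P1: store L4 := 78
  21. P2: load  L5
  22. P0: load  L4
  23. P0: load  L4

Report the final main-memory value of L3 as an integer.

step 1: P0: store L4 := 60  ⟶  MIII  (L4)  txn=BusRdX  M[L4]=50
step 2: P2: store L0 := 44  ⟶  IIMI  (L0)  txn=BusRdX  M[L0]=0
step 3: P2: load  L1  ⟶  IISI  (L1)  txn=BusRd  M[L1]=90
step 4: P0: store L4 := 98  ⟶  MIII  (L4)  txn=∅  M[L4]=50
step 5: P3: load  L4  ⟶  SIIS  (L4)  txn=BusRd+Flush  M[L4]=98
step 6: P1: load  L3  ⟶  ISII  (L3)  txn=BusRd  M[L3]=80
step 7: P0: store L4 := 2  ⟶  MIII  (L4)  txn=BusRdX  M[L4]=98
step 8: P1: load  L4  ⟶  SSII  (L4)  txn=BusRd+Flush  M[L4]=2
step 9: P3: load  L4  ⟶  SSIS  (L4)  txn=BusRd  M[L4]=2
step 10: P0: store L5 := 42  ⟶  MIII  (L5)  txn=BusRdX  M[L5]=60
step 11: P0: store L1 := 38  ⟶  MIII  (L1)  txn=BusRdX  M[L1]=90
step 12: P3: store L4 := 41  ⟶  IIIM  (L4)  txn=BusRdX  M[L4]=2
step 13: P0: load  L4  ⟶  SIIS  (L4)  txn=BusRd+Flush  M[L4]=41
step 14: P1: store L2 := 25  ⟶  IMII  (L2)  txn=BusRdX  M[L2]=30
step 15: P3: store L4 := 44  ⟶  IIIM  (L4)  txn=BusRdX  M[L4]=41
step 16: P1: load  L4  ⟶  ISIS  (L4)  txn=BusRd+Flush  M[L4]=44
step 17: P1: load  L1  ⟶  SSII  (L1)  txn=BusRd+Flush  M[L1]=38
step 18: P2: store L4 := 20  ⟶  IIMI  (L4)  txn=BusRdX  M[L4]=44
step 19: P3: load  L4  ⟶  IISS  (L4)  txn=BusRd+Flush  M[L4]=20
step 20: P1: store L4 := 78  ⟶  IMII  (L4)  txn=BusRdX  M[L4]=20
step 21: P2: load  L5  ⟶  SISI  (L5)  txn=BusRd+Flush  M[L5]=42
step 22: P0: load  L4  ⟶  SSII  (L4)  txn=BusRd+Flush  M[L4]=78
step 23: P0: load  L4  ⟶  SSII  (L4)  txn=∅  M[L4]=78

memory[L3] = 80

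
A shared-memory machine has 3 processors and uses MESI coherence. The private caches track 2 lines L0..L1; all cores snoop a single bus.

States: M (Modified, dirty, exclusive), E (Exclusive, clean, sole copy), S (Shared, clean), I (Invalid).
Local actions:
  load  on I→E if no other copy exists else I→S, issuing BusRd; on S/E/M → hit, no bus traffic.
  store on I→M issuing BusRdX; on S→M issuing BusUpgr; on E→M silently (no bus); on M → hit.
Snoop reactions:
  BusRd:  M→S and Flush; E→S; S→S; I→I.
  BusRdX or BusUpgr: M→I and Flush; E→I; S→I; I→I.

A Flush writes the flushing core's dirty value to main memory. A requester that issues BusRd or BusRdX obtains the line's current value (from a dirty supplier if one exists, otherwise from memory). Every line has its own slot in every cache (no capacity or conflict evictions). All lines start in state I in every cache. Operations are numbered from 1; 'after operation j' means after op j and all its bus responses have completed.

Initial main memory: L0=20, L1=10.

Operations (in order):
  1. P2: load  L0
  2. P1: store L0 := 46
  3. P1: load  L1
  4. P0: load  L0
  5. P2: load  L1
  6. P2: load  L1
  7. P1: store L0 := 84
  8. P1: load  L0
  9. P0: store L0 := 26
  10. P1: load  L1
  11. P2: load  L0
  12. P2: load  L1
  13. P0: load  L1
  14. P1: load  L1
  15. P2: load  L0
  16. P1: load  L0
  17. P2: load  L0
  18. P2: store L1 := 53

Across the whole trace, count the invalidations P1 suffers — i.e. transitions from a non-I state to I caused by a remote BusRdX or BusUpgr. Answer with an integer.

invalidations = 2

[1] P2: load  L0 | P0:I, P1:I, P2:E(20) | bus: BusRd
[2] P1: store L0 := 46 | P0:I, P1:M(46), P2:I | bus: BusRdX
[3] P1: load  L1 | P0:I, P1:E(10), P2:I | bus: BusRd
[4] P0: load  L0 | P0:S(46), P1:S(46), P2:I | bus: BusRd,Flush
[5] P2: load  L1 | P0:I, P1:S(10), P2:S(10) | bus: BusRd
[6] P2: load  L1 | P0:I, P1:S(10), P2:S(10) | bus: none
[7] P1: store L0 := 84 | P0:I, P1:M(84), P2:I | bus: BusUpgr
[8] P1: load  L0 | P0:I, P1:M(84), P2:I | bus: none
[9] P0: store L0 := 26 | P0:M(26), P1:I, P2:I | bus: BusRdX,Flush
[10] P1: load  L1 | P0:I, P1:S(10), P2:S(10) | bus: none
[11] P2: load  L0 | P0:S(26), P1:I, P2:S(26) | bus: BusRd,Flush
[12] P2: load  L1 | P0:I, P1:S(10), P2:S(10) | bus: none
[13] P0: load  L1 | P0:S(10), P1:S(10), P2:S(10) | bus: BusRd
[14] P1: load  L1 | P0:S(10), P1:S(10), P2:S(10) | bus: none
[15] P2: load  L0 | P0:S(26), P1:I, P2:S(26) | bus: none
[16] P1: load  L0 | P0:S(26), P1:S(26), P2:S(26) | bus: BusRd
[17] P2: load  L0 | P0:S(26), P1:S(26), P2:S(26) | bus: none
[18] P2: store L1 := 53 | P0:I, P1:I, P2:M(53) | bus: BusUpgr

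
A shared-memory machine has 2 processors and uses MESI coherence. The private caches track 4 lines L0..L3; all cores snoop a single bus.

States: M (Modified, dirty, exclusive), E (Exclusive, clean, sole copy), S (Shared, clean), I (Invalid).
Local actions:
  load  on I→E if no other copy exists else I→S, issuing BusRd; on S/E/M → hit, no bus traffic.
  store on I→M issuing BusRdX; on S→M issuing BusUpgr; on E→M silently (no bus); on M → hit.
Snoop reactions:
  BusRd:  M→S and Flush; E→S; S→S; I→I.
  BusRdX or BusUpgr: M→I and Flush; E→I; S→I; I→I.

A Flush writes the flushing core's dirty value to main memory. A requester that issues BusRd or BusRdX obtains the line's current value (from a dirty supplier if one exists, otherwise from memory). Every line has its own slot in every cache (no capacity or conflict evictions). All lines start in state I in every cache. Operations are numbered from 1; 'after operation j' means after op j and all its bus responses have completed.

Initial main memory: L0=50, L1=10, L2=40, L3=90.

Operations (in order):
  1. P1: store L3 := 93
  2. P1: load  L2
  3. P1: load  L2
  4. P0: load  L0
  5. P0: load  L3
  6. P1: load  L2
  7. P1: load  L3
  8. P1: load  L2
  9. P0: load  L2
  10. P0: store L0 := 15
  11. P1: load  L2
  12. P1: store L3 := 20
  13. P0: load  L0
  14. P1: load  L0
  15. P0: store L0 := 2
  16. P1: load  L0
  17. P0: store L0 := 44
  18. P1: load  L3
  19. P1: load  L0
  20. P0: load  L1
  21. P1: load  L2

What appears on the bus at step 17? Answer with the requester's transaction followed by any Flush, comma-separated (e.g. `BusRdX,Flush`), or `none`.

1. P1: store L3 := 93  bus=[BusRdX]  L3: P0=I P1=M  mem[L3]=90
2. P1: load  L2  bus=[BusRd]  L2: P0=I P1=E  mem[L2]=40
3. P1: load  L2  bus=[-]  L2: P0=I P1=E  mem[L2]=40
4. P0: load  L0  bus=[BusRd]  L0: P0=E P1=I  mem[L0]=50
5. P0: load  L3  bus=[BusRd,Flush]  L3: P0=S P1=S  mem[L3]=93
6. P1: load  L2  bus=[-]  L2: P0=I P1=E  mem[L2]=40
7. P1: load  L3  bus=[-]  L3: P0=S P1=S  mem[L3]=93
8. P1: load  L2  bus=[-]  L2: P0=I P1=E  mem[L2]=40
9. P0: load  L2  bus=[BusRd]  L2: P0=S P1=S  mem[L2]=40
10. P0: store L0 := 15  bus=[-]  L0: P0=M P1=I  mem[L0]=50
11. P1: load  L2  bus=[-]  L2: P0=S P1=S  mem[L2]=40
12. P1: store L3 := 20  bus=[BusUpgr]  L3: P0=I P1=M  mem[L3]=93
13. P0: load  L0  bus=[-]  L0: P0=M P1=I  mem[L0]=50
14. P1: load  L0  bus=[BusRd,Flush]  L0: P0=S P1=S  mem[L0]=15
15. P0: store L0 := 2  bus=[BusUpgr]  L0: P0=M P1=I  mem[L0]=15
16. P1: load  L0  bus=[BusRd,Flush]  L0: P0=S P1=S  mem[L0]=2
17. P0: store L0 := 44  bus=[BusUpgr]  L0: P0=M P1=I  mem[L0]=2
18. P1: load  L3  bus=[-]  L3: P0=I P1=M  mem[L3]=93
19. P1: load  L0  bus=[BusRd,Flush]  L0: P0=S P1=S  mem[L0]=44
20. P0: load  L1  bus=[BusRd]  L1: P0=E P1=I  mem[L1]=10
21. P1: load  L2  bus=[-]  L2: P0=S P1=S  mem[L2]=40

bus = BusUpgr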